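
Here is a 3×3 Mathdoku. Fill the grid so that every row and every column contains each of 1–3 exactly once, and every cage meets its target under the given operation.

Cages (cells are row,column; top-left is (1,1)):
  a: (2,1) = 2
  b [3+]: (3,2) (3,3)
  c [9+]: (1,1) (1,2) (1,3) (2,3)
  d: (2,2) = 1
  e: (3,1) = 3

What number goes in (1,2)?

Cage a is a single given cell, leaving (2,1) = 2.
Cage d is a single given cell, which forces (2,2) = 1.
The 4 cells of cage c must have sum 9, so (2,3) = 3.
E is a freebie, so (3,1) = 3.
Column 2 now contains 1, leaving (3,2) = 2.
Row 3 now contains 2; hence (3,3) = 1.
Column 1 already has 3, leaving (1,1) = 1.
2 is placed in column 2, so (1,2) = 3.
Column 3 already has 1, which forces (1,3) = 2.
Completed grid: 1 3 2 / 2 1 3 / 3 2 1.

3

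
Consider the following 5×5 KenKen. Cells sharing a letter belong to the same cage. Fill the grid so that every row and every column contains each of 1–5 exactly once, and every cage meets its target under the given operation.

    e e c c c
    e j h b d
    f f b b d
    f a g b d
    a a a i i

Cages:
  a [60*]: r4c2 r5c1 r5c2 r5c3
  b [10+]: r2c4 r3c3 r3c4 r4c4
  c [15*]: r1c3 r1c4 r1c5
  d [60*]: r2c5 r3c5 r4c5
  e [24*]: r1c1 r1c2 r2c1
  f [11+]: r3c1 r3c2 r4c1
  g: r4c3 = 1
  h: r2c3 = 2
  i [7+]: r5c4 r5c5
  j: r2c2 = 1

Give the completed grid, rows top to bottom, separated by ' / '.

2 4 5 3 1 / 3 1 2 4 5 / 5 2 3 1 4 / 4 5 1 2 3 / 1 3 4 5 2

Cage j is given, leaving r2c2 = 1.
Cage h is a single given cell, which forces r2c3 = 2.
G is a freebie, so r4c3 = 1.
Cage b needs sum 10, so r3c4 = 1.
The 4 cells of cage b must have sum 10, which forces r4c4 = 2.
Cage c needs product 15, so r1c5 = 1.
Cage a has product 60, leaving r5c1 = 1.
Row 2 needs a 5, and only r2c5 is open for it.
Row 5 needs a 2, and only r5c5 is open for it.
Cage i needs two cells with sum 7, leaving r5c4 = 5.
Cage c has product 15, which forces r1c3 = 5.
Column 4 now contains 5; hence r1c4 = 3.
Column 4 already has 3, so r2c4 = 4.
Cage a has product 60; hence r4c2 = 5.
4 is placed in row 2, so r2c1 = 3.
3 is placed in column 1, leaving r3c1 = 5.
Cage b has sum 10, which forces r3c3 = 3.
Row 3 already has 3; hence r3c5 = 4.
3 is placed in column 1, leaving r4c1 = 4.
4 is placed in column 5, so r4c5 = 3.
Column 3 already has 3, so r5c3 = 4.
Column 1 already has 4, leaving r1c1 = 2.
The 3 cells of cage e must have product 24, which forces r1c2 = 4.
Row 3 now contains 4, leaving r3c2 = 2.
4 is placed in row 5; hence r5c2 = 3.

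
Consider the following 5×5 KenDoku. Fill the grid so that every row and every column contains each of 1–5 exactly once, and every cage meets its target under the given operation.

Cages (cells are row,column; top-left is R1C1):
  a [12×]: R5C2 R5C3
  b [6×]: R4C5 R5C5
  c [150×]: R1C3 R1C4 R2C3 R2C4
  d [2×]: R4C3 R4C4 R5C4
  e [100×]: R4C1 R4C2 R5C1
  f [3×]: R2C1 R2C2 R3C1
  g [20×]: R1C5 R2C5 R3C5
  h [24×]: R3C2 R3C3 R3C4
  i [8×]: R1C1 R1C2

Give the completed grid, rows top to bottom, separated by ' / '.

2 4 5 3 1 / 3 1 2 5 4 / 1 2 3 4 5 / 4 5 1 2 3 / 5 3 4 1 2

Cage f has product 3, which forces R2C1 = 3.
Cage f has product 3, which forces R2C2 = 1.
The 3 cells of cage f must have product 3, so R3C1 = 1.
Cage e needs product 100; hence R4C1 = 4.
The 3 cells of cage e must have product 100, which forces R4C2 = 5.
Cage d has product 2, so R4C3 = 1.
The 3 cells of cage d must have product 2, leaving R4C4 = 2.
Row 4 already has 2, which forces R4C5 = 3.
The 3 cells of cage e must have product 100; hence R5C1 = 5.
Cage d needs product 2, so R5C4 = 1.
Column 5 already has 3, so R5C5 = 2.
4 is placed in column 1; hence R1C1 = 2.
Cage i needs two cells with product 8, leaving R1C2 = 4.
The 4 cells of cage c must have product 150, leaving R1C3 = 5.
Cage c needs product 150, leaving R1C4 = 3.
The 3 cells of cage g must have product 20, so R1C5 = 1.
The 4 cells of cage c must have product 150, so R2C3 = 2.
2 is placed in column 4, which forces R2C4 = 5.
Row 2 already has 5, which forces R2C5 = 4.
Column 4 already has 3; hence R3C4 = 4.
4 is placed in column 5; hence R3C5 = 5.
Column 2 already has 4, which forces R5C2 = 3.
Row 5 now contains 3, so R5C3 = 4.
Column 2 already has 3, leaving R3C2 = 2.
Row 3 already has 4, so R3C3 = 3.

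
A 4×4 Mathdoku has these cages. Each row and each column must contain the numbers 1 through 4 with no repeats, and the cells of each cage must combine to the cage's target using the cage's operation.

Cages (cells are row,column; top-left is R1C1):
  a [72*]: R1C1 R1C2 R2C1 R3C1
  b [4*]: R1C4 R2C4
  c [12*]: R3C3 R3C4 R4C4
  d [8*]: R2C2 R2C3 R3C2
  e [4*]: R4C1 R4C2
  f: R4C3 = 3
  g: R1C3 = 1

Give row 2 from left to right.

3 2 4 1

The 4 cells of cage a must have product 72, leaving R1C2 = 3.
Cage g is a single given cell, which forces R1C3 = 1.
Row 1 now contains 1, which forces R1C4 = 4.
Column 4 now contains 4, leaving R2C4 = 1.
1 is placed in column 4; hence R3C4 = 3.
Cage f is a single given cell, so R4C3 = 3.
3 is placed in column 4, leaving R4C4 = 2.
Row 1 already has 4, which forces R1C1 = 2.
Cage a needs product 72; hence R2C1 = 3.
Cage a has product 72, which forces R3C1 = 4.
The 3 cells of cage d must have product 8, so R3C2 = 1.
Cage c needs product 12, so R3C3 = 2.
Column 1 already has 4, which forces R4C1 = 1.
1 is placed in column 2, leaving R4C2 = 4.
Column 2 already has 4; hence R2C2 = 2.
2 is placed in column 3, so R2C3 = 4.
The full grid is 2 3 1 4 / 3 2 4 1 / 4 1 2 3 / 1 4 3 2.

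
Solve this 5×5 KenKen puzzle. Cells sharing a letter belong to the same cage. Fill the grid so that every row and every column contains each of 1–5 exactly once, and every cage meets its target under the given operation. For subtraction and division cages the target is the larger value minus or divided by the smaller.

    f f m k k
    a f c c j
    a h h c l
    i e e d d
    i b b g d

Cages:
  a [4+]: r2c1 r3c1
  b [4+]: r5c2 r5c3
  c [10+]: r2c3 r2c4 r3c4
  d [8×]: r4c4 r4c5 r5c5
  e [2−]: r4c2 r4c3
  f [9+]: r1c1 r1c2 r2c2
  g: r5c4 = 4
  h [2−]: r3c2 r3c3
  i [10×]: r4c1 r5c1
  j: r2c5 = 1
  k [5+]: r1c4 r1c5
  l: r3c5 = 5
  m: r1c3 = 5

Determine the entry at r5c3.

1

Cage m is given, leaving r1c3 = 5.
Cage j is a single given cell, which forces r2c5 = 1.
L is a freebie, leaving r3c5 = 5.
Cage g is a single given cell, which forces r5c4 = 4.
Row 5 now contains 4, leaving r5c5 = 2.
Row 2 already has 1, which forces r2c1 = 3.
Cage c needs sum 10; hence r2c4 = 5.
The two cells of cage a must have sum 4, which forces r3c1 = 1.
Cage i's pair has product 10; hence r4c1 = 2.
Cage d has product 8, so r4c4 = 1.
2 is placed in column 5; hence r4c5 = 4.
2 is placed in row 5; hence r5c1 = 5.
Column 1 now contains 2; hence r1c1 = 4.
Column 4 already has 1, leaving r1c4 = 2.
Column 5 now contains 4, leaving r1c5 = 3.
The 3 cells of cage c must have sum 10; hence r2c3 = 2.
Column 3 already has 2, leaving r3c3 = 4.
The 3 cells of cage c must have sum 10; hence r3c4 = 3.
Cage e's pair has difference 2, which forces r4c2 = 5.
Row 4 already has 4; hence r4c3 = 3.
Column 3 now contains 3, which forces r5c3 = 1.
Row 1 already has 3, leaving r1c2 = 1.
Row 2 now contains 2, which forces r2c2 = 4.
Row 3 already has 4, leaving r3c2 = 2.
Row 5 already has 1, leaving r5c2 = 3.
Completed grid: 4 1 5 2 3 / 3 4 2 5 1 / 1 2 4 3 5 / 2 5 3 1 4 / 5 3 1 4 2.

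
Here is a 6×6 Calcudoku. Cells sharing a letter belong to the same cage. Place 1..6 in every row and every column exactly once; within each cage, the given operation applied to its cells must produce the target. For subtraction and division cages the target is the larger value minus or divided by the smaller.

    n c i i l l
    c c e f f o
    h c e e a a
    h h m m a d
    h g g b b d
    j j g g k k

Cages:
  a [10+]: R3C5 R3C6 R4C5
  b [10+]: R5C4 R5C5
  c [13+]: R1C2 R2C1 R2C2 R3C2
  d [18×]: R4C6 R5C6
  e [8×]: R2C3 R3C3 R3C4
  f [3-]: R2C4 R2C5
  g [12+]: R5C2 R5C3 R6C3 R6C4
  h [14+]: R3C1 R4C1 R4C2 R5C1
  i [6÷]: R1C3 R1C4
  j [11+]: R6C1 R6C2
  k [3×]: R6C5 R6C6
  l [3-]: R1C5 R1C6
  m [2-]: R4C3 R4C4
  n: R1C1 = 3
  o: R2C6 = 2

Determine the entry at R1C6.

5

Cage n is a single given cell, leaving R1C1 = 3.
O is a freebie, which forces R2C6 = 2.
Cage l's pair has difference 3, leaving R1C5 = 2.
Cage l's pair has difference 3; hence R1C6 = 5.
The two cells of cage d must have product 18, leaving R4C6 = 6.
R5C4 and R5C5 in row 5 are {4, 6}, leaving R5C6 = 3.
Column 6 already has 3, leaving R6C6 = 1.
Row 1 already has 5, so R1C2 = 4.
Column 6 now contains 1, so R3C6 = 4.
1 is placed in row 6; hence R6C5 = 3.
Cage e has product 8, so R2C3 = 4.
Column 3 now contains 4, which forces R6C3 = 2.
Row 6 already has 2, leaving R6C4 = 4.
Cage f needs two cells with difference 3; hence R2C4 = 3.
Cage f needs two cells with difference 3; hence R2C5 = 6.
Column 3 already has 2; hence R3C3 = 1.
The 3 cells of cage e must have product 8, so R3C4 = 2.
Row 3 now contains 1, leaving R3C5 = 5.
5 is placed in column 5; hence R4C5 = 1.
Column 3 now contains 1, so R5C3 = 5.
4 is placed in column 4, leaving R5C4 = 6.
Cage b's pair has sum 10; hence R5C5 = 4.
Column 3 now contains 1; hence R1C3 = 6.
Column 4 already has 6; hence R1C4 = 1.
5 is placed in row 3; hence R3C1 = 6.
5 is placed in row 3, leaving R3C2 = 3.
5 is placed in column 3, so R4C3 = 3.
Row 4 already has 1, so R4C4 = 5.
Row 5 already has 5, so R5C2 = 1.
6 is placed in column 1, which forces R6C1 = 5.
Row 6 already has 5; hence R6C2 = 6.
Column 1 now contains 5, leaving R2C1 = 1.
1 is placed in column 2, which forces R2C2 = 5.
Cage h needs sum 14, so R4C1 = 4.
5 is placed in row 4, so R4C2 = 2.
Row 5 now contains 1, leaving R5C1 = 2.
Filled in: 3 4 6 1 2 5 / 1 5 4 3 6 2 / 6 3 1 2 5 4 / 4 2 3 5 1 6 / 2 1 5 6 4 3 / 5 6 2 4 3 1.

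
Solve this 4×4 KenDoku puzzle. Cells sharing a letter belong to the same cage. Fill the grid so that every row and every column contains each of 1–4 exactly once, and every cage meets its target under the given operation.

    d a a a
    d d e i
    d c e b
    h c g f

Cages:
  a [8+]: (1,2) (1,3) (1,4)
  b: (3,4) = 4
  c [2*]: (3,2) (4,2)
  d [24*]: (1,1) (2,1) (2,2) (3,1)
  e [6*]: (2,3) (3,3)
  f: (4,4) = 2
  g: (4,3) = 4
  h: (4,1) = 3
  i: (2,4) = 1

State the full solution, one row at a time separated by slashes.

I is a freebie, which forces (2,4) = 1.
Cage b is given; hence (3,4) = 4.
H is a freebie, so (4,1) = 3.
Cage g is a single given cell, so (4,3) = 4.
F is a freebie, which forces (4,4) = 2.
Cage a needs sum 8, so (1,2) = 4.
The 3 cells of cage a must have sum 8; hence (1,3) = 1.
Column 4 now contains 4, leaving (1,4) = 3.
The 4 cells of cage d must have product 24; hence (2,2) = 3.
Row 2 already has 3, which forces (2,3) = 2.
The two cells of cage c must have product 2; hence (3,2) = 2.
Column 3 now contains 2; hence (3,3) = 3.
2 is placed in row 4, so (4,2) = 1.
Row 1 now contains 1, so (1,1) = 2.
Row 2 already has 2; hence (2,1) = 4.
2 is placed in row 3, so (3,1) = 1.

2 4 1 3 / 4 3 2 1 / 1 2 3 4 / 3 1 4 2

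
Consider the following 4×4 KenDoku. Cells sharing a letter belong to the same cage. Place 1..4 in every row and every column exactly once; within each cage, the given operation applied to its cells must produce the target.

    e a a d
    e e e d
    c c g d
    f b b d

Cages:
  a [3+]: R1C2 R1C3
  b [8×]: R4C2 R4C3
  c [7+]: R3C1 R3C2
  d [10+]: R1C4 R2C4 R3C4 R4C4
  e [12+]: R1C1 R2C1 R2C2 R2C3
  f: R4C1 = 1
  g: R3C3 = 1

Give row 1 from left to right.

3 1 2 4

Cage g is a single given cell, leaving R3C3 = 1.
Cage f is given, leaving R4C1 = 1.
The two cells of cage a must have sum 3, leaving R1C2 = 1.
Column 3 already has 1, so R1C3 = 2.
Column 3 already has 2, so R4C3 = 4.
Cage e needs sum 12, which forces R1C1 = 3.
Row 1 already has 3; hence R1C4 = 4.
4 is placed in column 3, which forces R2C3 = 3.
Cage d has sum 10, which forces R2C4 = 1.
Column 1 already has 3; hence R3C1 = 4.
Row 3 now contains 4, leaving R3C2 = 3.
Row 3 now contains 3, leaving R3C4 = 2.
Row 4 now contains 4, leaving R4C2 = 2.
Column 4 already has 2, leaving R4C4 = 3.
Column 1 now contains 4, which forces R2C1 = 2.
2 is placed in column 2; hence R2C2 = 4.
Filled in: 3 1 2 4 / 2 4 3 1 / 4 3 1 2 / 1 2 4 3.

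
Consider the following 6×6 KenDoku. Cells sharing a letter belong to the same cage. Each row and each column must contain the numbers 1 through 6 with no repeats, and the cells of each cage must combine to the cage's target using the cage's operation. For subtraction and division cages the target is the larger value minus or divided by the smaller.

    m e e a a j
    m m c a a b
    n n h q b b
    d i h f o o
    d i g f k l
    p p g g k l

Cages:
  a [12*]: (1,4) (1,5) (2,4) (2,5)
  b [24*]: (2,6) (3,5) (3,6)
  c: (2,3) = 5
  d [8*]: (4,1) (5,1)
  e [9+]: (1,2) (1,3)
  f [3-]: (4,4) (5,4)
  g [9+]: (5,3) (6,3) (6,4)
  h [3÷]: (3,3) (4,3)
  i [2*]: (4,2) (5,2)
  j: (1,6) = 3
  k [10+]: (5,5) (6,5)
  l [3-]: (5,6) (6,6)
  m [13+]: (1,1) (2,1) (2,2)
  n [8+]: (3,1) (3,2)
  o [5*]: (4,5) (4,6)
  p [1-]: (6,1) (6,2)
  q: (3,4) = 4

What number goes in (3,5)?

J is a freebie; hence (1,6) = 3.
Cage c is a single given cell; hence (2,3) = 5.
Cage q is a single given cell, so (3,4) = 4.
The two cells of cage e must have sum 9, which forces (1,2) = 5.
Cage e's pair has sum 9, which forces (1,3) = 4.
Row 1 now contains 4, leaving (1,1) = 6.
The only place for 5 in row 3 is (3,1).
Cage n's pair has sum 8; hence (3,2) = 3.
The only place for 4 in row 4 is (4,1).
Column 1 already has 4, leaving (5,1) = 2.
2 is placed in row 5, leaving (5,2) = 1.
Column 2 now contains 1; hence (4,2) = 2.
Column 2 already has 2, leaving (6,2) = 4.
Row 6 now contains 4, which forces (6,5) = 6.
Cage m has sum 13; hence (2,1) = 1.
Column 2 already has 4, which forces (2,2) = 6.
Cage b has product 24, which forces (3,6) = 6.
6 is placed in column 5, leaving (5,5) = 4.
Row 5 now contains 4; hence (5,6) = 5.
The two cells of cage p must have difference 1; hence (6,1) = 3.
Cage o needs two cells with product 5, which forces (4,5) = 5.
Column 6 already has 5, which forces (4,6) = 1.
The two cells of cage l must have difference 3, so (6,6) = 2.
Column 6 already has 2, leaving (2,6) = 4.
Cage b needs product 24; hence (3,5) = 1.
Cage g has sum 9, which forces (5,3) = 3.
3 is placed in row 5; hence (5,4) = 6.
Row 6 already has 2, which forces (6,3) = 1.
The 3 cells of cage g must have sum 9; hence (6,4) = 5.
Cage a needs product 12, which forces (1,4) = 1.
Column 5 already has 1, leaving (1,5) = 2.
The 4 cells of cage a must have product 12, leaving (2,4) = 2.
The 4 cells of cage a must have product 12, so (2,5) = 3.
Row 3 now contains 1; hence (3,3) = 2.
3 is placed in column 3, leaving (4,3) = 6.
Column 4 now contains 6, so (4,4) = 3.
Completed grid: 6 5 4 1 2 3 / 1 6 5 2 3 4 / 5 3 2 4 1 6 / 4 2 6 3 5 1 / 2 1 3 6 4 5 / 3 4 1 5 6 2.

1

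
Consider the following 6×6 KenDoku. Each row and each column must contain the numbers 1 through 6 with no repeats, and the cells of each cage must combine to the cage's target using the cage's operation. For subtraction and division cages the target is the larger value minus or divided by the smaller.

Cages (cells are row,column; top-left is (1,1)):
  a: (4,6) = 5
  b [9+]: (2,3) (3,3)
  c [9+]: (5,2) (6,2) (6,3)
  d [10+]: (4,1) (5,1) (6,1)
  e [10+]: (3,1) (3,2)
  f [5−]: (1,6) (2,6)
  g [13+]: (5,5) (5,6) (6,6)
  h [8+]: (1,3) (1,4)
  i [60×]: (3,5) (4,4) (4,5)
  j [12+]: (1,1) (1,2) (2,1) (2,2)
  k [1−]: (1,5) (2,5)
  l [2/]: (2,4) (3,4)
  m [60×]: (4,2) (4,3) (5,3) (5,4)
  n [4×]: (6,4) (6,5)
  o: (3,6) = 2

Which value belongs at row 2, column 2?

4

Cage o is a single given cell, leaving (3,6) = 2.
Cage a is given, so (4,6) = 5.
The 3 cells of cage i must have product 60, so (3,5) = 5.
Row 3 needs a 1, and only (3,4) is open for it.
Cage l's pair has quotient 2, so (2,4) = 2.
1 is placed in column 4, which forces (6,4) = 4.
Cage n needs two cells with product 4, leaving (6,5) = 1.
In row 3, 3 can only go at (3,3), so (3,3) = 3.
The two cells of cage b must have sum 9, leaving (2,3) = 6.
6 is placed in row 2; hence (2,6) = 1.
1 is placed in column 6, so (1,6) = 6.
Column 6 already has 6, so (6,6) = 3.
The two cells of cage h must have sum 8, which forces (1,3) = 5.
Row 1 already has 6; hence (1,4) = 3.
Column 4 now contains 3, so (4,4) = 6.
Column 4 already has 6, so (5,4) = 5.
Cage g needs sum 13, so (5,5) = 6.
Column 6 already has 3, which forces (5,6) = 4.
The 3 cells of cage c must have sum 9, leaving (6,3) = 2.
The two cells of cage k must have difference 1, leaving (2,5) = 3.
Cage m has product 60, leaving (4,2) = 3.
Cage m needs product 60, leaving (4,3) = 4.
Cage i needs product 60; hence (4,5) = 2.
Column 3 now contains 2, which forces (5,3) = 1.
2 is placed in column 5; hence (1,5) = 4.
Row 4 already has 2, which forces (4,1) = 1.
Cage d needs sum 10, which forces (5,1) = 3.
1 is placed in row 5, which forces (5,2) = 2.
Cage d has sum 10, leaving (6,1) = 6.
Cage c has sum 9, which forces (6,2) = 5.
Column 1 already has 1, so (1,1) = 2.
Column 2 already has 2; hence (1,2) = 1.
Cage j has sum 12, leaving (2,1) = 5.
Column 2 already has 5, which forces (2,2) = 4.
Column 1 now contains 6; hence (3,1) = 4.
Cage e needs two cells with sum 10, leaving (3,2) = 6.
Completed grid: 2 1 5 3 4 6 / 5 4 6 2 3 1 / 4 6 3 1 5 2 / 1 3 4 6 2 5 / 3 2 1 5 6 4 / 6 5 2 4 1 3.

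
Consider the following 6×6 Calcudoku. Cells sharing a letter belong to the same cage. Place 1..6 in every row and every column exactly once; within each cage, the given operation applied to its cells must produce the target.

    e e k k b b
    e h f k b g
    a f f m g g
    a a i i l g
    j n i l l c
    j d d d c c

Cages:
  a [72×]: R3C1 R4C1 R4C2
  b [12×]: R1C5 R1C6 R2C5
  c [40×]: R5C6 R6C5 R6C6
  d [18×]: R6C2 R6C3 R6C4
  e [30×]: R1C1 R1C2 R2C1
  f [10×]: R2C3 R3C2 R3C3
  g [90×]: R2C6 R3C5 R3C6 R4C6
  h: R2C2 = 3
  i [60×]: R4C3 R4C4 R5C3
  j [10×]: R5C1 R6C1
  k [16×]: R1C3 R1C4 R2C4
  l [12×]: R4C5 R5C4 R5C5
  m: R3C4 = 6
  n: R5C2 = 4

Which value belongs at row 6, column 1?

2

H is a freebie; hence R2C2 = 3.
Cage m is given; hence R3C4 = 6.
Cage n is a single given cell; hence R5C2 = 4.
4 is placed in column 2, so R4C2 = 6.
Column 2 now contains 6, which forces R6C2 = 1.
Row 6 now contains 1; hence R6C4 = 3.
Row 6 already has 3; hence R6C3 = 6.
In row 1, 5 can only go at R1C2, so R1C2 = 5.
Column 2 now contains 5, leaving R3C2 = 2.
Row 2 needs a 5, and only R2C3 is open for it.
5 is placed in column 3, leaving R3C3 = 1.
Cage i needs product 60, so R4C3 = 4.
Cage i has product 60, so R4C4 = 5.
5 is placed in column 3; hence R5C3 = 3.
3 is placed in row 5, leaving R5C5 = 6.
4 is placed in column 3; hence R1C3 = 2.
The 3 cells of cage k must have product 16, which forces R1C4 = 4.
The 3 cells of cage k must have product 16, so R2C4 = 2.
Row 2 now contains 2, which forces R2C6 = 6.
Cage a has product 72, leaving R3C1 = 4.
Row 4 already has 4, so R4C1 = 3.
Row 4 already has 3, which forces R4C6 = 1.
Column 4 already has 2, so R5C4 = 1.
Cage e needs product 30, which forces R1C1 = 6.
Cage b has product 12, leaving R1C5 = 1.
Column 6 already has 1; hence R1C6 = 3.
6 is placed in row 2; hence R2C1 = 1.
Cage b has product 12, so R2C5 = 4.
Column 6 already has 3; hence R3C6 = 5.
1 is placed in row 4, leaving R4C5 = 2.
Column 6 already has 5, so R5C6 = 2.
Column 5 now contains 2, so R6C5 = 5.
2 is placed in column 6, which forces R6C6 = 4.
5 is placed in row 3, so R3C5 = 3.
Row 5 now contains 2, which forces R5C1 = 5.
Row 6 already has 5, leaving R6C1 = 2.
The full grid is 6 5 2 4 1 3 / 1 3 5 2 4 6 / 4 2 1 6 3 5 / 3 6 4 5 2 1 / 5 4 3 1 6 2 / 2 1 6 3 5 4.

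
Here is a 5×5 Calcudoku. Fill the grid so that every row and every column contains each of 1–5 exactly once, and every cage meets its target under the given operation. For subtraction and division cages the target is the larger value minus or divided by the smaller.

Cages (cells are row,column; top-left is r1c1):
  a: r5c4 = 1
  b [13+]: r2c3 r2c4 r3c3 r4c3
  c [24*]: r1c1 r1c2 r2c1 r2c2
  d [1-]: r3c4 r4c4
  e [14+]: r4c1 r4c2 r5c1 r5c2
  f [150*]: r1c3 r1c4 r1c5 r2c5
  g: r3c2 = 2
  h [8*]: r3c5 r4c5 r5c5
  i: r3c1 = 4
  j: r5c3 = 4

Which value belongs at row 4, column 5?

4

Cage f needs product 150, which forces r2c5 = 5.
Cage i is given; hence r3c1 = 4.
G is a freebie, leaving r3c2 = 2.
2 is placed in row 3, so r3c5 = 1.
J is a freebie, which forces r5c3 = 4.
Cage a is a single given cell, which forces r5c4 = 1.
Row 5 already has 4; hence r5c5 = 2.
Column 5 now contains 2, so r1c5 = 3.
Column 5 now contains 2, so r4c5 = 4.
Cage d needs two cells with difference 1; hence r3c4 = 3.
4 is placed in row 4, leaving r4c4 = 2.
Cage f has product 150, leaving r1c3 = 2.
2 is placed in column 4; hence r1c4 = 5.
3 is placed in column 4, leaving r2c4 = 4.
Row 3 already has 3, so r3c3 = 5.
Row 1 already has 2, which forces r1c1 = 1.
Cage c has product 24, leaving r1c2 = 4.
The 4 cells of cage c must have product 24, leaving r2c1 = 2.
The 4 cells of cage c must have product 24; hence r2c2 = 3.
Row 2 now contains 3, which forces r2c3 = 1.
Column 1 now contains 1; hence r4c1 = 5.
Row 4 already has 5, leaving r4c2 = 1.
Column 3 now contains 1; hence r4c3 = 3.
Column 1 now contains 5, leaving r5c1 = 3.
3 is placed in column 2, so r5c2 = 5.
Filled in: 1 4 2 5 3 / 2 3 1 4 5 / 4 2 5 3 1 / 5 1 3 2 4 / 3 5 4 1 2.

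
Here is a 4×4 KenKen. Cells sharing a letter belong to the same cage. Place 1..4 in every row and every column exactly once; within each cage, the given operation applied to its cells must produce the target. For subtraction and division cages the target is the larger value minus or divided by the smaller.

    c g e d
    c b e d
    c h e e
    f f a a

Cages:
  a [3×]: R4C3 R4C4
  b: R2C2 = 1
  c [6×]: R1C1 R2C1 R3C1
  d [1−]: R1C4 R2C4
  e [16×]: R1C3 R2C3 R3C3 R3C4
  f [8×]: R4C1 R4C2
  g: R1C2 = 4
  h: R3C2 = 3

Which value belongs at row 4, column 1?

4

Cage g is a single given cell; hence R1C2 = 4.
Cage b is a single given cell, which forces R2C2 = 1.
Cage h is given, so R3C2 = 3.
Cage e needs product 16, leaving R3C4 = 2.
4 is placed in column 2, which forces R4C2 = 2.
The two cells of cage d must have difference 1, so R1C4 = 3.
Cage d needs two cells with difference 1, leaving R2C4 = 4.
Row 3 already has 2, which forces R3C1 = 1.
1 is placed in row 3, which forces R3C3 = 4.
2 is placed in row 4, so R4C1 = 4.
3 is placed in column 4, which forces R4C4 = 1.
Row 1 already has 3, so R1C1 = 2.
The 4 cells of cage e must have product 16, which forces R1C3 = 1.
Cage c needs product 6, which forces R2C1 = 3.
Row 2 now contains 4, which forces R2C3 = 2.
Row 4 already has 1, which forces R4C3 = 3.
The full grid is 2 4 1 3 / 3 1 2 4 / 1 3 4 2 / 4 2 3 1.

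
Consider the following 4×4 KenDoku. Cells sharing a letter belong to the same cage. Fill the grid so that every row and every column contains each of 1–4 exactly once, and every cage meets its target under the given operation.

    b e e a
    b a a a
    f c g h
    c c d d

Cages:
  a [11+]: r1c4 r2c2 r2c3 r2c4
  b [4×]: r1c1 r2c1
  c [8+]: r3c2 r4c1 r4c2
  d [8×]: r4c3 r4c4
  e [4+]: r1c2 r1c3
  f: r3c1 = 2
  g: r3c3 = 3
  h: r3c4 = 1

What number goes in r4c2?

1

Cage f is a single given cell, which forces r3c1 = 2.
Cage g is a single given cell, so r3c3 = 3.
H is a freebie; hence r3c4 = 1.
Cage e needs two cells with sum 4, so r1c2 = 3.
Column 3 already has 3, which forces r1c3 = 1.
Row 3 now contains 1, leaving r3c2 = 4.
3 is placed in column 2, so r4c2 = 1.
Row 1 already has 1; hence r1c1 = 4.
Cage a needs sum 11, leaving r1c4 = 2.
Cage b needs two cells with product 4, so r2c1 = 1.
1 is placed in column 2, so r2c2 = 2.
Cage a has sum 11, which forces r2c3 = 4.
Cage a has sum 11; hence r2c4 = 3.
Row 4 now contains 1, which forces r4c1 = 3.
Column 3 already has 4, so r4c3 = 2.
2 is placed in column 4, which forces r4c4 = 4.
The full grid is 4 3 1 2 / 1 2 4 3 / 2 4 3 1 / 3 1 2 4.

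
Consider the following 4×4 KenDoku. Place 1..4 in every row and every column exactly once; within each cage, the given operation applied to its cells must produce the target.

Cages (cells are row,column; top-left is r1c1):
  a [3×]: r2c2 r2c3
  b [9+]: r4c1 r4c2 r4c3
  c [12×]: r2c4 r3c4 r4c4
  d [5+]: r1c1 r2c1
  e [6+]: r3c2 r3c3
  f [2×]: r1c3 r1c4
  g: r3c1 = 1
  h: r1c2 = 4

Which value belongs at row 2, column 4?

Cage h is given; hence r1c2 = 4.
Cage g is a single given cell, leaving r3c1 = 1.
4 is placed in column 2; hence r3c2 = 2.
Row 3 already has 2, which forces r3c3 = 4.
4 is placed in row 3, which forces r3c4 = 3.
2 is placed in column 2, leaving r4c2 = 3.
Row 4 now contains 3, leaving r4c3 = 2.
Column 3 now contains 2, so r1c3 = 1.
Cage f's pair has product 2; hence r1c4 = 2.
Column 2 now contains 3, leaving r2c2 = 1.
Cage a needs two cells with product 3, leaving r2c3 = 3.
Row 2 already has 1, leaving r2c4 = 4.
Row 4 already has 2; hence r4c1 = 4.
Column 4 already has 4, which forces r4c4 = 1.
2 is placed in row 1, which forces r1c1 = 3.
Row 2 now contains 3, so r2c1 = 2.
The full grid is 3 4 1 2 / 2 1 3 4 / 1 2 4 3 / 4 3 2 1.

4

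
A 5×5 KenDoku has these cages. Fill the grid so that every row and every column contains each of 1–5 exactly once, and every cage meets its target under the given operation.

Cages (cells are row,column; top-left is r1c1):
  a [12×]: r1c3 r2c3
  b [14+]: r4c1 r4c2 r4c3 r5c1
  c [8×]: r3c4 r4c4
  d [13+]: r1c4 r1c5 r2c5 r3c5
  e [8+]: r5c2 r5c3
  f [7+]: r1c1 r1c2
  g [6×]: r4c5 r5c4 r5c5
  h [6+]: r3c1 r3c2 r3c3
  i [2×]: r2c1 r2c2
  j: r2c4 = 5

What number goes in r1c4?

3

J is a freebie, which forces r2c4 = 5.
In row 3, 5 can only go at r3c5, so r3c5 = 5.
The only place for 4 in row 3 is r3c4.
Column 4 already has 4, leaving r4c4 = 2.
The 3 cells of cage g must have product 6, which forces r5c5 = 2.
The only place for 1 in row 5 is r5c4.
Column 4 already has 1, leaving r1c4 = 3.
Cage g needs product 6, which forces r4c5 = 3.
3 is placed in row 1; hence r1c3 = 4.
Row 1 now contains 4, which forces r1c5 = 1.
Cage a's pair has product 12, leaving r2c3 = 3.
1 is placed in column 5, which forces r2c5 = 4.
Cage b has sum 14; hence r5c1 = 4.
Column 3 already has 3, so r5c3 = 5.
Cage b needs sum 14; hence r4c1 = 5.
Cage b needs sum 14, so r4c2 = 4.
5 is placed in column 3, leaving r4c3 = 1.
Row 5 already has 5, leaving r5c2 = 3.
Column 1 now contains 5, leaving r1c1 = 2.
The two cells of cage f must have sum 7, which forces r1c2 = 5.
2 is placed in column 1, so r2c1 = 1.
1 is placed in row 2, so r2c2 = 2.
Cage h needs sum 6, which forces r3c1 = 3.
The 3 cells of cage h must have sum 6, so r3c2 = 1.
Column 3 already has 1, leaving r3c3 = 2.
Filled in: 2 5 4 3 1 / 1 2 3 5 4 / 3 1 2 4 5 / 5 4 1 2 3 / 4 3 5 1 2.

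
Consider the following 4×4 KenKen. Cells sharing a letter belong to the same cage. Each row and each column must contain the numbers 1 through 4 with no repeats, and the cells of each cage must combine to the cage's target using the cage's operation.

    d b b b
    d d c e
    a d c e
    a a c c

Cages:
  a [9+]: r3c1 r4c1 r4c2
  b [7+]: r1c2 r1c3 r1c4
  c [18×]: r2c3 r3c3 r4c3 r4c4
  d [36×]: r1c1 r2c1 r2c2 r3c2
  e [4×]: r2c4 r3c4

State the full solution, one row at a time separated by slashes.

Cage c needs product 18, which forces r4c4 = 3.
Row 1 needs a 3, and only r1c1 is open for it.
Column 1 already has 3, leaving r3c1 = 4.
4 is placed in row 3; hence r3c4 = 1.
Cage a needs sum 9, so r4c1 = 1.
Cage a has sum 9, leaving r4c2 = 4.
1 is placed in row 4, leaving r4c3 = 2.
Column 1 already has 1, so r2c1 = 2.
Cage d needs product 36, leaving r2c2 = 3.
The 4 cells of cage c must have product 18, so r2c3 = 1.
Column 4 now contains 1, leaving r2c4 = 4.
Cage d has product 36, leaving r3c2 = 2.
Column 3 now contains 2, leaving r3c3 = 3.
Column 2 already has 2, leaving r1c2 = 1.
Column 3 already has 1, so r1c3 = 4.
Column 4 already has 4, which forces r1c4 = 2.

3 1 4 2 / 2 3 1 4 / 4 2 3 1 / 1 4 2 3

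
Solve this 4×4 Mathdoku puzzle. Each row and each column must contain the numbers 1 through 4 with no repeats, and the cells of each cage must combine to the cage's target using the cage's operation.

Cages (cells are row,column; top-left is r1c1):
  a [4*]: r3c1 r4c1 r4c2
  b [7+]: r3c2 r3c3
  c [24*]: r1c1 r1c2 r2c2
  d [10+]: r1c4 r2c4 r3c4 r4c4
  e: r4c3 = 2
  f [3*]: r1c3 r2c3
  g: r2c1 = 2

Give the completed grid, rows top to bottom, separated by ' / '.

Cage g is a single given cell, so r2c1 = 2.
2 is placed in column 1, which forces r3c1 = 1.
Column 1 now contains 1, leaving r4c1 = 4.
Cage e is a single given cell, leaving r4c3 = 2.
Column 1 now contains 4; hence r1c1 = 3.
The 3 cells of cage c must have product 24, so r1c2 = 2.
Row 1 already has 3, so r1c3 = 1.
1 is placed in row 1, leaving r1c4 = 4.
Cage c has product 24, leaving r2c2 = 4.
Column 3 already has 1, so r2c3 = 3.
Row 2 now contains 3, leaving r2c4 = 1.
4 is placed in column 2, leaving r3c2 = 3.
3 is placed in column 3; hence r3c3 = 4.
Row 3 already has 3, which forces r3c4 = 2.
Row 4 already has 2, so r4c2 = 1.
1 is placed in column 4, leaving r4c4 = 3.

3 2 1 4 / 2 4 3 1 / 1 3 4 2 / 4 1 2 3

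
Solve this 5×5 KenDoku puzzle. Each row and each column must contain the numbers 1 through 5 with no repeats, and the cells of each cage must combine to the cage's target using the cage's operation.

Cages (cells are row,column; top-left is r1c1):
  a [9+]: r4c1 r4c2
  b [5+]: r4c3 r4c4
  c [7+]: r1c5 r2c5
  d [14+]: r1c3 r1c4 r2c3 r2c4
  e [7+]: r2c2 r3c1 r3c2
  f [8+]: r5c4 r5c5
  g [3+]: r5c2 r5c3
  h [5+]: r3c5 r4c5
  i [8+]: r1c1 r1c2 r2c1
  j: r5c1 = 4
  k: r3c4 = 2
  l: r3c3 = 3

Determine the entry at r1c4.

1

L is a freebie; hence r3c3 = 3.
K is a freebie, leaving r3c4 = 2.
Cage j is given, which forces r5c1 = 4.
Column 1 now contains 4, so r3c1 = 1.
1 is placed in row 3, leaving r3c5 = 4.
Column 1 now contains 4, so r4c1 = 5.
The two cells of cage a must have sum 9; hence r4c2 = 4.
4 is placed in column 5; hence r4c5 = 1.
Cage i needs sum 8; hence r1c1 = 2.
Cage i needs sum 8, leaving r1c2 = 3.
Row 1 already has 2; hence r1c5 = 5.
Cage i has sum 8, which forces r2c1 = 3.
Cage e needs sum 7; hence r2c2 = 1.
5 is placed in column 5, so r2c5 = 2.
Row 3 already has 4; hence r3c2 = 5.
Row 4 already has 1, so r4c3 = 2.
Row 4 already has 1, leaving r4c4 = 3.
Column 2 now contains 1, which forces r5c2 = 2.
Column 3 now contains 2, so r5c3 = 1.
3 is placed in column 4, leaving r5c4 = 5.
5 is placed in column 5, which forces r5c5 = 3.
Column 3 now contains 1, leaving r1c3 = 4.
Cage d has sum 14, so r1c4 = 1.
Cage d has sum 14, which forces r2c3 = 5.
Column 4 already has 5; hence r2c4 = 4.
The full grid is 2 3 4 1 5 / 3 1 5 4 2 / 1 5 3 2 4 / 5 4 2 3 1 / 4 2 1 5 3.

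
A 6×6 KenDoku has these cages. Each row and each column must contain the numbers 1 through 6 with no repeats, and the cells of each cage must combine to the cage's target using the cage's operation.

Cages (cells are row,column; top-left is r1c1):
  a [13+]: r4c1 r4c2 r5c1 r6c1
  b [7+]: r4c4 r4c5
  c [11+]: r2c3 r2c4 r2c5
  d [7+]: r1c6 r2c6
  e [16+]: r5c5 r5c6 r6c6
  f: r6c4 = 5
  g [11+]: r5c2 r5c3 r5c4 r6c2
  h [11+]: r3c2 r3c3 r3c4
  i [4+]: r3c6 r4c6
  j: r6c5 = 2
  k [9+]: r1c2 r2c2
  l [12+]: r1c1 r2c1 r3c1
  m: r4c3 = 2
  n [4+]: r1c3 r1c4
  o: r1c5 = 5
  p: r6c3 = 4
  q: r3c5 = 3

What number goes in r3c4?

O is a freebie, so r1c5 = 5.
Q is a freebie, which forces r3c5 = 3.
Row 3 already has 3, so r3c6 = 1.
M is a freebie, so r4c3 = 2.
Column 6 already has 1; hence r4c6 = 3.
5 is placed in column 5, leaving r5c5 = 6.
Row 5 already has 6, so r5c6 = 4.
Cage p is a single given cell, which forces r6c3 = 4.
F is a freebie; hence r6c4 = 5.
Cage j is a single given cell, so r6c5 = 2.
5 is placed in row 6, so r6c6 = 6.
6 is placed in column 6, which forces r1c6 = 2.
Cage d's pair has sum 7, which forces r2c6 = 5.
Cage h needs sum 11, leaving r3c3 = 5.
Cage b's pair has sum 7, which forces r4c4 = 6.
Cage b needs two cells with sum 7, so r4c5 = 1.
The 3 cells of cage c must have sum 11, which forces r2c3 = 6.
Cage c needs sum 11; hence r2c4 = 1.
Column 5 now contains 1; hence r2c5 = 4.
Cage g has sum 11, leaving r5c2 = 5.
Cage g needs sum 11, which forces r5c4 = 2.
Cage k needs two cells with sum 9, so r1c2 = 6.
The two cells of cage n must have sum 4, leaving r1c3 = 1.
1 is placed in column 4, which forces r1c4 = 3.
4 is placed in row 2; hence r2c1 = 2.
Row 2 now contains 6, leaving r2c2 = 3.
Cage h needs sum 11, leaving r3c2 = 2.
Column 4 already has 2; hence r3c4 = 4.
The 4 cells of cage a must have sum 13, so r4c1 = 5.
Column 2 already has 5, which forces r4c2 = 4.
Column 3 now contains 1, so r5c3 = 3.
3 is placed in column 2; hence r6c2 = 1.
Row 1 now contains 6, which forces r1c1 = 4.
4 is placed in row 3, which forces r3c1 = 6.
3 is placed in row 5, which forces r5c1 = 1.
Row 6 now contains 1, which forces r6c1 = 3.
The full grid is 4 6 1 3 5 2 / 2 3 6 1 4 5 / 6 2 5 4 3 1 / 5 4 2 6 1 3 / 1 5 3 2 6 4 / 3 1 4 5 2 6.

4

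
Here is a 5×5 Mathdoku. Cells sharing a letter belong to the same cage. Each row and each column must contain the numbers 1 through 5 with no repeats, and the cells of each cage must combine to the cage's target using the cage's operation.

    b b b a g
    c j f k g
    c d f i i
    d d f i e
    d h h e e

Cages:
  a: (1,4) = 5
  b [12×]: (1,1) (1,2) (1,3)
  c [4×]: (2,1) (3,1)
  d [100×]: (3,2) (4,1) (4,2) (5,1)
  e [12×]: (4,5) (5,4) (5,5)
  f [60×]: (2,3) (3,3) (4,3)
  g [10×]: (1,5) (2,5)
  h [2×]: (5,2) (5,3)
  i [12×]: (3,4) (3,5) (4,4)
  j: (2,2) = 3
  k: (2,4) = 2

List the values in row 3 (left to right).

4 2 5 1 3

Cage a is given, leaving (1,4) = 5.
Row 1 already has 5; hence (1,5) = 2.
Cage j is a single given cell, leaving (2,2) = 3.
Cage k is given, which forces (2,4) = 2.
2 is placed in column 5; hence (2,5) = 5.
Row 2 already has 5, so (2,3) = 4.
4 is placed in row 2, which forces (2,1) = 1.
The two cells of cage c must have product 4, so (3,1) = 4.
Column 1 now contains 4, which forces (1,1) = 3.
Cage b has product 12; hence (1,2) = 4.
Cage b needs product 12; hence (1,3) = 1.
The 3 cells of cage i must have product 12, so (4,4) = 4.
Column 3 now contains 1, leaving (5,3) = 2.
Cage d has product 100; hence (3,2) = 2.
The 4 cells of cage d must have product 100, so (4,1) = 2.
Cage d has product 100, so (4,2) = 5.
5 is placed in row 4, so (4,3) = 3.
3 is placed in row 4; hence (4,5) = 1.
2 is placed in row 5, which forces (5,1) = 5.
2 is placed in row 5, so (5,2) = 1.
1 is placed in row 5, which forces (5,4) = 3.
Cage e needs product 12, which forces (5,5) = 4.
3 is placed in column 3; hence (3,3) = 5.
3 is placed in column 4, which forces (3,4) = 1.
Column 5 already has 1, so (3,5) = 3.
The full grid is 3 4 1 5 2 / 1 3 4 2 5 / 4 2 5 1 3 / 2 5 3 4 1 / 5 1 2 3 4.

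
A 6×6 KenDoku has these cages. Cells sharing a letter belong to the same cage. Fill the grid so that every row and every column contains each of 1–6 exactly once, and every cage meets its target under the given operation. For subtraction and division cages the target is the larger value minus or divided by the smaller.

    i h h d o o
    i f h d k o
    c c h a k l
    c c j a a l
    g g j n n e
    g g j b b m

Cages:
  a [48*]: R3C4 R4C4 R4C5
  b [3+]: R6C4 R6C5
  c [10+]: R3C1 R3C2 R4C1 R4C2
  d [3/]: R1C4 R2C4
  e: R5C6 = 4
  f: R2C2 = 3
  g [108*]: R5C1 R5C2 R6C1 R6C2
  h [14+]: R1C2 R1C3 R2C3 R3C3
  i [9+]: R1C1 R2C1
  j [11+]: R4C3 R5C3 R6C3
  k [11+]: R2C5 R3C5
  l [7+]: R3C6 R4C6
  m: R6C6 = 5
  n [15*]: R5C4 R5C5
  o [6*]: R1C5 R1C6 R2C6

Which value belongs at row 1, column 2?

4

Cage f is a single given cell, leaving R2C2 = 3.
E is a freebie, which forces R5C6 = 4.
Cage m is a single given cell, so R6C6 = 5.
The only place for 2 in row 5 is R5C3.
Row 5 needs a 1, and only R5C2 is open for it.
Cage g has product 108; hence R5C1 = 6.
Cage g has product 108; hence R6C1 = 3.
Column 2 now contains 1, leaving R6C2 = 6.
6 is placed in row 6, so R6C3 = 4.
Cage j needs sum 11, which forces R4C3 = 5.
The 4 cells of cage h must have sum 14; hence R1C2 = 4.
Cage c has sum 10, which forces R3C1 = 2.
Cage c needs sum 10; hence R3C2 = 5.
Row 3 already has 5, which forces R3C5 = 6.
Row 3 now contains 6, so R3C6 = 1.
Cage c has sum 10; hence R4C1 = 1.
5 is placed in row 4; hence R4C2 = 2.
Row 4 now contains 2, leaving R4C5 = 4.
Column 6 already has 1, which forces R4C6 = 6.
4 is placed in row 1, leaving R1C1 = 5.
Cage o needs product 6, which forces R1C5 = 1.
Cage o needs product 6; hence R1C6 = 3.
Cage i needs two cells with sum 9; hence R2C1 = 4.
Column 5 now contains 6, so R2C5 = 5.
Column 6 already has 1, so R2C6 = 2.
Row 3 already has 1, so R3C3 = 3.
Row 3 now contains 6, which forces R3C4 = 4.
Row 4 now contains 6; hence R4C4 = 3.
Column 4 now contains 3, leaving R5C4 = 5.
5 is placed in column 5, so R5C5 = 3.
1 is placed in column 5; hence R6C5 = 2.
Row 1 already has 1, which forces R1C3 = 6.
Cage d needs two cells with quotient 3, which forces R1C4 = 2.
Cage h has sum 14; hence R2C3 = 1.
The two cells of cage d must have quotient 3, so R2C4 = 6.
Row 6 now contains 2, so R6C4 = 1.
The full grid is 5 4 6 2 1 3 / 4 3 1 6 5 2 / 2 5 3 4 6 1 / 1 2 5 3 4 6 / 6 1 2 5 3 4 / 3 6 4 1 2 5.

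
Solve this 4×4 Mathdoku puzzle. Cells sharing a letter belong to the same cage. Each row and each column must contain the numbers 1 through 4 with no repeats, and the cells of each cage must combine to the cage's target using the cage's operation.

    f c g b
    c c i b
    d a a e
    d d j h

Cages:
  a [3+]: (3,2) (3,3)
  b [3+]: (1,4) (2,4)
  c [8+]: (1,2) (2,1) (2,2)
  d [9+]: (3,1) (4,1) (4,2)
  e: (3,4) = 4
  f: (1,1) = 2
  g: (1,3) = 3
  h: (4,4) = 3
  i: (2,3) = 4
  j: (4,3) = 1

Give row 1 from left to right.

Cage f is given, which forces (1,1) = 2.
Cage g is given, leaving (1,3) = 3.
2 is placed in row 1, which forces (1,4) = 1.
I is a freebie; hence (2,3) = 4.
Column 4 now contains 1, so (2,4) = 2.
Cage e is given; hence (3,4) = 4.
J is a freebie, so (4,3) = 1.
Cage h is given, leaving (4,4) = 3.
1 is placed in row 1; hence (1,2) = 4.
Row 3 now contains 4, so (3,1) = 3.
The two cells of cage a must have sum 3, so (3,2) = 1.
Column 3 already has 1, leaving (3,3) = 2.
Row 4 already has 3, leaving (4,1) = 4.
Cage d needs sum 9; hence (4,2) = 2.
Column 1 now contains 3, which forces (2,1) = 1.
Column 2 already has 1, which forces (2,2) = 3.
The full grid is 2 4 3 1 / 1 3 4 2 / 3 1 2 4 / 4 2 1 3.

2 4 3 1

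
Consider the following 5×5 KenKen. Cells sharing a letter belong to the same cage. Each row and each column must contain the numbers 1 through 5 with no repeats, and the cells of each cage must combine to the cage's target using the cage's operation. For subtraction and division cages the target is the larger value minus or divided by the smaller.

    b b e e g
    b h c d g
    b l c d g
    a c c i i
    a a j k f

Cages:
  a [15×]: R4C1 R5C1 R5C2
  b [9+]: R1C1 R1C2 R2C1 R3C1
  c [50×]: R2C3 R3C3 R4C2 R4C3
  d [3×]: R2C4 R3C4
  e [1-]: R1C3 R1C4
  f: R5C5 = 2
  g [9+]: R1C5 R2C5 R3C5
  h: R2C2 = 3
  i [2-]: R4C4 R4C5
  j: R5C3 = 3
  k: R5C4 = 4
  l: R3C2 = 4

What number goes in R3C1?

Cage h is a single given cell, so R2C2 = 3.
Row 2 now contains 3; hence R2C4 = 1.
L is a freebie, so R3C2 = 4.
Column 4 now contains 1, leaving R3C4 = 3.
The 4 cells of cage c must have product 50, so R4C2 = 5.
Column 2 already has 5, so R5C2 = 1.
J is a freebie, which forces R5C3 = 3.
Cage k is given, so R5C4 = 4.
Cage f is a single given cell; hence R5C5 = 2.
1 is placed in column 2, which forces R1C2 = 2.
2 is placed in row 1, which forces R1C4 = 5.
The 3 cells of cage g must have sum 9, leaving R1C5 = 3.
The 3 cells of cage g must have sum 9, so R2C5 = 5.
Cage g has sum 9; hence R3C5 = 1.
The 3 cells of cage a must have product 15, leaving R4C1 = 3.
Column 4 already has 4, so R4C4 = 2.
The two cells of cage i must have difference 2, which forces R4C5 = 4.
Row 5 already has 3; hence R5C1 = 5.
The 4 cells of cage b must have sum 9, which forces R1C1 = 1.
Cage e needs two cells with difference 1, leaving R1C3 = 4.
Cage b needs sum 9, so R2C1 = 4.
Row 2 already has 5, so R2C3 = 2.
Row 3 already has 1; hence R3C1 = 2.
Cage c has product 50, so R3C3 = 5.
Row 4 now contains 2, which forces R4C3 = 1.
Filled in: 1 2 4 5 3 / 4 3 2 1 5 / 2 4 5 3 1 / 3 5 1 2 4 / 5 1 3 4 2.

2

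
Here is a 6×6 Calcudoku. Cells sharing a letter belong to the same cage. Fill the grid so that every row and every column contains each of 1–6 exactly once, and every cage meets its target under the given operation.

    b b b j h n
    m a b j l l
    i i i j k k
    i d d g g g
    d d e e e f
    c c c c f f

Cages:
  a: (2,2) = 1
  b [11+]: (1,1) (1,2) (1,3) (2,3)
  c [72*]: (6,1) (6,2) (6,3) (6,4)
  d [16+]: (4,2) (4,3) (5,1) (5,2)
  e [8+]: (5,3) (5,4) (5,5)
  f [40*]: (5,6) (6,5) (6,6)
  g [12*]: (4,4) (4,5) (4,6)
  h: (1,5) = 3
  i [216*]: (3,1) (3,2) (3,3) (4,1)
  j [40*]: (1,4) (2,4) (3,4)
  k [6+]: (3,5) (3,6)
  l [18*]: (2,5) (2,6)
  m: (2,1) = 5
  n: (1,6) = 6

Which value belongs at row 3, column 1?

2

Cage h is a single given cell, leaving (1,5) = 3.
N is a freebie, which forces (1,6) = 6.
M is a freebie, which forces (2,1) = 5.
Cage a is given, so (2,2) = 1.
3 is placed in column 5; hence (2,5) = 6.
6 is placed in column 6; hence (2,6) = 3.
Cage b has sum 11, which forces (2,3) = 4.
Row 2 already has 4; hence (2,4) = 2.
In row 1, 5 can only go at (1,4), so (1,4) = 5.
5 is placed in column 4, leaving (3,4) = 4.
Cage i needs product 216; hence (4,1) = 6.
6 is placed in row 4, so (4,4) = 3.
3 is placed in column 4, so (5,4) = 1.
Column 4 now contains 1, so (6,4) = 6.
Row 5 needs a 6, and only (5,2) is open for it.
Cage i needs product 216, leaving (3,3) = 6.
The only place for 5 in column 2 is (4,2).
In row 4, 2 can only go at (4,3), so (4,3) = 2.
Column 3 already has 2, leaving (1,3) = 1.
Cage d needs sum 16; hence (5,1) = 3.
Row 5 now contains 3; hence (5,3) = 5.
Column 3 now contains 1, so (6,3) = 3.
3 is placed in column 1; hence (3,1) = 2.
The 4 cells of cage i must have product 216, so (3,2) = 3.
Cage e has sum 8, leaving (5,5) = 2.
Row 5 already has 2; hence (5,6) = 4.
Cage c needs product 72, so (6,1) = 1.
3 is placed in row 6, which forces (6,2) = 4.
4 is placed in row 6, so (6,5) = 5.
Row 6 now contains 5, so (6,6) = 2.
2 is placed in column 1; hence (1,1) = 4.
Column 2 now contains 4, so (1,2) = 2.
Column 5 now contains 5, so (3,5) = 1.
Cage k needs two cells with sum 6; hence (3,6) = 5.
Cage g needs product 12; hence (4,5) = 4.
Column 6 now contains 4, so (4,6) = 1.
Filled in: 4 2 1 5 3 6 / 5 1 4 2 6 3 / 2 3 6 4 1 5 / 6 5 2 3 4 1 / 3 6 5 1 2 4 / 1 4 3 6 5 2.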